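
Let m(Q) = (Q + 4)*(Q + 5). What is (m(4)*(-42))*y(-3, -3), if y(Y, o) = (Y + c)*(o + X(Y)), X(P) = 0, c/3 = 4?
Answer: 81648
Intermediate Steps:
c = 12 (c = 3*4 = 12)
m(Q) = (4 + Q)*(5 + Q)
y(Y, o) = o*(12 + Y) (y(Y, o) = (Y + 12)*(o + 0) = (12 + Y)*o = o*(12 + Y))
(m(4)*(-42))*y(-3, -3) = ((20 + 4² + 9*4)*(-42))*(-3*(12 - 3)) = ((20 + 16 + 36)*(-42))*(-3*9) = (72*(-42))*(-27) = -3024*(-27) = 81648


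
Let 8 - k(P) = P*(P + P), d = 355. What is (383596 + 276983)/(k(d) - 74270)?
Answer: -660579/326312 ≈ -2.0244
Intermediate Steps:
k(P) = 8 - 2*P**2 (k(P) = 8 - P*(P + P) = 8 - P*2*P = 8 - 2*P**2)
(383596 + 276983)/(k(d) - 74270) = (383596 + 276983)/((8 - 2*355**2) - 74270) = 660579/((8 - 2*126025) - 74270) = 660579/((8 - 252050) - 74270) = 660579/(-252042 - 74270) = 660579/(-326312) = 660579*(-1/326312) = -660579/326312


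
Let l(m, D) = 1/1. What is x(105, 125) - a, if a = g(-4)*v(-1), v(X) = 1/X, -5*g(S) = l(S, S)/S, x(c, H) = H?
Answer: 2501/20 ≈ 125.05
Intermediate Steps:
l(m, D) = 1
g(S) = -1/(5*S)
v(X) = 1/X
a = -1/20 (a = -⅕/(-4)/(-1) = -⅕*(-¼)*(-1) = (1/20)*(-1) = -1/20 ≈ -0.050000)
x(105, 125) - a = 125 - 1*(-1/20) = 125 + 1/20 = 2501/20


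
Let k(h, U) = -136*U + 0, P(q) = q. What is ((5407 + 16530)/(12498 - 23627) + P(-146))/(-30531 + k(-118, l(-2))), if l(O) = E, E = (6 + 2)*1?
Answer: 235253/50269693 ≈ 0.0046798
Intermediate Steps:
E = 8 (E = 8*1 = 8)
l(O) = 8
k(h, U) = -136*U
((5407 + 16530)/(12498 - 23627) + P(-146))/(-30531 + k(-118, l(-2))) = ((5407 + 16530)/(12498 - 23627) - 146)/(-30531 - 136*8) = (21937/(-11129) - 146)/(-30531 - 1088) = (21937*(-1/11129) - 146)/(-31619) = (-21937/11129 - 146)*(-1/31619) = -1646771/11129*(-1/31619) = 235253/50269693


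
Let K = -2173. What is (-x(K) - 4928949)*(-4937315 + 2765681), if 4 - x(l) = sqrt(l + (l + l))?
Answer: 10703881919202 - 2171634*I*sqrt(6519) ≈ 1.0704e+13 - 1.7534e+8*I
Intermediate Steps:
x(l) = 4 - sqrt(3)*sqrt(l) (x(l) = 4 - sqrt(l + (l + l)) = 4 - sqrt(l + 2*l) = 4 - sqrt(3*l) = 4 - sqrt(3)*sqrt(l))
(-x(K) - 4928949)*(-4937315 + 2765681) = (-(4 - sqrt(3)*sqrt(-2173)) - 4928949)*(-4937315 + 2765681) = (-(4 - sqrt(3)*I*sqrt(2173)) - 4928949)*(-2171634) = (-(4 - I*sqrt(6519)) - 4928949)*(-2171634) = ((-4 + I*sqrt(6519)) - 4928949)*(-2171634) = (-4928953 + I*sqrt(6519))*(-2171634) = 10703881919202 - 2171634*I*sqrt(6519)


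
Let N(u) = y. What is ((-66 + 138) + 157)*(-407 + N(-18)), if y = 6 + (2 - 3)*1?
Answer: -92058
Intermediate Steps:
y = 5 (y = 6 - 1*1 = 6 - 1 = 5)
N(u) = 5
((-66 + 138) + 157)*(-407 + N(-18)) = ((-66 + 138) + 157)*(-407 + 5) = (72 + 157)*(-402) = 229*(-402) = -92058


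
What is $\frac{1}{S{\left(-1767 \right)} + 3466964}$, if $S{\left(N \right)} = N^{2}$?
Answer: $\frac{1}{6589253} \approx 1.5176 \cdot 10^{-7}$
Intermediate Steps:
$\frac{1}{S{\left(-1767 \right)} + 3466964} = \frac{1}{\left(-1767\right)^{2} + 3466964} = \frac{1}{3122289 + 3466964} = \frac{1}{6589253}$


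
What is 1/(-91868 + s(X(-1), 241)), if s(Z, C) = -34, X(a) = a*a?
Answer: -1/91902 ≈ -1.0881e-5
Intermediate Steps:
X(a) = a²
1/(-91868 + s(X(-1), 241)) = 1/(-91868 - 34) = 1/(-91902) = -1/91902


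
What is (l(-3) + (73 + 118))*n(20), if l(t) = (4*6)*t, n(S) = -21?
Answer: -2499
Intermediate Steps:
l(t) = 24*t
(l(-3) + (73 + 118))*n(20) = (24*(-3) + (73 + 118))*(-21) = (-72 + 191)*(-21) = 119*(-21) = -2499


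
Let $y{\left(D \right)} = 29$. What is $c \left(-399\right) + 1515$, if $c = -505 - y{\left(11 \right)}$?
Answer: $214581$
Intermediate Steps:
$c = -534$ ($c = -505 - 29 = -534$)
$c \left(-399\right) + 1515 = \left(-534\right) \left(-399\right) + 1515 = 213066 + 1515 = 214581$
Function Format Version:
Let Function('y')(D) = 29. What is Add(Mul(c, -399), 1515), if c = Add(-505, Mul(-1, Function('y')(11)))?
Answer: 214581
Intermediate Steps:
c = -534 (c = Add(-505, Mul(-1, 29)) = Add(-505, -29) = -534)
Add(Mul(c, -399), 1515) = Add(Mul(-534, -399), 1515) = Add(213066, 1515) = 214581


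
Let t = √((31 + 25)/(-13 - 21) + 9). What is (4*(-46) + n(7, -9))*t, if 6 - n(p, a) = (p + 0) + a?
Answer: -880*√85/17 ≈ -477.25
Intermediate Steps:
n(p, a) = 6 - a - p (n(p, a) = 6 - ((p + 0) + a) = 6 - (p + a) = 6 - (a + p) = 6 + (-a - p) = 6 - a - p)
t = 5*√85/17 (t = √(56/(-34) + 9) = √(56*(-1/34) + 9) = √(-28/17 + 9) = √(125/17) = 5*√85/17 ≈ 2.7116)
(4*(-46) + n(7, -9))*t = (4*(-46) + (6 - 1*(-9) - 1*7))*(5*√85/17) = (-184 + (6 + 9 - 7))*(5*√85/17) = (-184 + 8)*(5*√85/17) = -880*√85/17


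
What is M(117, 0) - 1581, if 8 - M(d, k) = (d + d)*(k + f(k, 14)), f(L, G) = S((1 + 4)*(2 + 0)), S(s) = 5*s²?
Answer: -118573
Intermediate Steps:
f(L, G) = 500 (f(L, G) = 5*((1 + 4)*(2 + 0))² = 5*(5*2)² = 5*10² = 5*100 = 500)
M(d, k) = 8 - 2*d*(500 + k) (M(d, k) = 8 - (d + d)*(k + 500) = 8 - 2*d*(500 + k))
M(117, 0) - 1581 = (8 - 1000*117 - 2*117*0) - 1581 = (8 - 117000 + 0) - 1581 = -116992 - 1581 = -118573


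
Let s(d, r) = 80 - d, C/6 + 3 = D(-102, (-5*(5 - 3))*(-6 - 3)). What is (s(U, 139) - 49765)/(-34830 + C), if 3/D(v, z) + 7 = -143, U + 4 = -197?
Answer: 1237100/871203 ≈ 1.4200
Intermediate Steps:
U = -201 (U = -4 - 197 = -201)
D(v, z) = -1/50 (D(v, z) = 3/(-7 - 143) = 3/(-150) = 3*(-1/150) = -1/50)
C = -453/25 (C = -18 + 6*(-1/50) = -18 - 3/25 = -453/25 ≈ -18.120)
(s(U, 139) - 49765)/(-34830 + C) = ((80 - 1*(-201)) - 49765)/(-34830 - 453/25) = ((80 + 201) - 49765)/(-871203/25) = (281 - 49765)*(-25/871203) = -49484*(-25/871203) = 1237100/871203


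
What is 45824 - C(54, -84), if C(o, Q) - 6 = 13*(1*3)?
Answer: 45779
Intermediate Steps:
C(o, Q) = 45 (C(o, Q) = 6 + 13*(1*3) = 6 + 13*3 = 6 + 39 = 45)
45824 - C(54, -84) = 45824 - 1*45 = 45824 - 45 = 45779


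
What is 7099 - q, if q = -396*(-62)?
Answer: -17453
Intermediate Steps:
q = 24552
7099 - q = 7099 - 1*24552 = 7099 - 24552 = -17453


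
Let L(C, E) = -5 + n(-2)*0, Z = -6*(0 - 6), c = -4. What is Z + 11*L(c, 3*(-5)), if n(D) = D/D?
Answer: -19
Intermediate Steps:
n(D) = 1
Z = 36 (Z = -6*(-6) = 36)
L(C, E) = -5 (L(C, E) = -5 + 1*0 = -5 + 0 = -5)
Z + 11*L(c, 3*(-5)) = 36 + 11*(-5) = 36 - 55 = -19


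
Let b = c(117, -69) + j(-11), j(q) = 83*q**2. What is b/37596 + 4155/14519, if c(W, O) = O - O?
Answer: 302025697/545856324 ≈ 0.55331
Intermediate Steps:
c(W, O) = 0
b = 10043 (b = 0 + 83*(-11)**2 = 0 + 83*121 = 0 + 10043 = 10043)
b/37596 + 4155/14519 = 10043/37596 + 4155/14519 = 302025697/545856324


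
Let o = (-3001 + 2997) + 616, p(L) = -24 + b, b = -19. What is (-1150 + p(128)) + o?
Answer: -581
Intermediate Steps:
p(L) = -43 (p(L) = -24 - 19 = -43)
o = 612 (o = -4 + 616 = 612)
(-1150 + p(128)) + o = (-1150 - 43) + 612 = -1193 + 612 = -581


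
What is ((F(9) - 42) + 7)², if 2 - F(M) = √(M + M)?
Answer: 1107 + 198*√2 ≈ 1387.0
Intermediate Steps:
F(M) = 2 - √2*√M (F(M) = 2 - √(M + M) = 2 - √(2*M) = 2 - √2*√M)
((F(9) - 42) + 7)² = (((2 - √2*√9) - 42) + 7)² = (((2 - 1*√2*3) - 42) + 7)² = (((2 - 3*√2) - 42) + 7)² = ((-40 - 3*√2) + 7)² = (-33 - 3*√2)²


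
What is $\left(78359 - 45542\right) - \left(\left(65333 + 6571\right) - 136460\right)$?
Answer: $97373$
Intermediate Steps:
$\left(78359 - 45542\right) - \left(\left(65333 + 6571\right) - 136460\right) = 32817 - \left(71904 - 136460\right) = 32817 - -64556 = 32817 + 64556 = 97373$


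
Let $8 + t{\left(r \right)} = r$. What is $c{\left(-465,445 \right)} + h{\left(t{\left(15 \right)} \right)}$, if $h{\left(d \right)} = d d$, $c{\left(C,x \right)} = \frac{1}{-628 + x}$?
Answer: $\frac{8966}{183} \approx 48.995$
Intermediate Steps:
$t{\left(r \right)} = -8 + r$
$h{\left(d \right)} = d^{2}$
$c{\left(-465,445 \right)} + h{\left(t{\left(15 \right)} \right)} = \frac{1}{-628 + 445} + \left(-8 + 15\right)^{2} = \frac{1}{-183} + 7^{2} = - \frac{1}{183} + 49 = \frac{8966}{183}$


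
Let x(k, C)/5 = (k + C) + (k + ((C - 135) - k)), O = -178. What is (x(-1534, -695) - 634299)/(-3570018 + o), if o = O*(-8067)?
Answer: 324797/1067046 ≈ 0.30439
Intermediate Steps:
o = 1435926 (o = -178*(-8067) = 1435926)
x(k, C) = -675 + 5*k + 10*C (x(k, C) = 5*((k + C) + (k + ((C - 135) - k))) = 5*((C + k) + (k + ((-135 + C) - k))) = 5*((C + k) + (k + (-135 + C - k))) = 5*((C + k) + (-135 + C)) = 5*(-135 + k + 2*C) = -675 + 5*k + 10*C)
(x(-1534, -695) - 634299)/(-3570018 + o) = ((-675 + 5*(-1534) + 10*(-695)) - 634299)/(-3570018 + 1435926) = ((-675 - 7670 - 6950) - 634299)/(-2134092) = (-15295 - 634299)*(-1/2134092) = -649594*(-1/2134092) = 324797/1067046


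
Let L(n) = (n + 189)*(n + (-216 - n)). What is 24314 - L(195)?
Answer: 107258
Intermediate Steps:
L(n) = -40824 - 216*n (L(n) = (189 + n)*(-216) = -40824 - 216*n)
24314 - L(195) = 24314 - (-40824 - 216*195) = 24314 - (-40824 - 42120) = 24314 - 1*(-82944) = 24314 + 82944 = 107258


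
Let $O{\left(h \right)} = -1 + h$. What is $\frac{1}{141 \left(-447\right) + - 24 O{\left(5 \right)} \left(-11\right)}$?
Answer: $- \frac{1}{61971} \approx -1.6137 \cdot 10^{-5}$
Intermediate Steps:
$\frac{1}{141 \left(-447\right) + - 24 O{\left(5 \right)} \left(-11\right)} = \frac{1}{141 \left(-447\right) + - 24 \left(-1 + 5\right) \left(-11\right)} = \frac{1}{-63027 + \left(-24\right) 4 \left(-11\right)} = \frac{1}{-63027 - -1056} = \frac{1}{-63027 + 1056} = \frac{1}{-61971} = - \frac{1}{61971}$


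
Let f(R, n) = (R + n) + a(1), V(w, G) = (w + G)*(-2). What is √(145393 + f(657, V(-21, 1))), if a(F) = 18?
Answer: 2*√36527 ≈ 382.24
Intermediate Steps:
V(w, G) = -2*G - 2*w (V(w, G) = (G + w)*(-2) = -2*G - 2*w)
f(R, n) = 18 + R + n (f(R, n) = (R + n) + 18 = 18 + R + n)
√(145393 + f(657, V(-21, 1))) = √(145393 + (18 + 657 + (-2*1 - 2*(-21)))) = √(145393 + (18 + 657 + (-2 + 42))) = √(145393 + (18 + 657 + 40)) = √(145393 + 715) = √146108 = 2*√36527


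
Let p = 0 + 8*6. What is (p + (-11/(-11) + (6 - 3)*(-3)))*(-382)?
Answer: -15280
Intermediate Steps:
p = 48 (p = 0 + 48 = 48)
(p + (-11/(-11) + (6 - 3)*(-3)))*(-382) = (48 + (-11/(-11) + (6 - 3)*(-3)))*(-382) = (48 + (-11*(-1/11) + 3*(-3)))*(-382) = (48 + (1 - 9))*(-382) = (48 - 8)*(-382) = 40*(-382) = -15280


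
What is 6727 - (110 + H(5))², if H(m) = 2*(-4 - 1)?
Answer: -3273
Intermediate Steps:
H(m) = -10 (H(m) = 2*(-5) = -10)
6727 - (110 + H(5))² = 6727 - (110 - 10)² = 6727 - 1*100² = 6727 - 1*10000 = 6727 - 10000 = -3273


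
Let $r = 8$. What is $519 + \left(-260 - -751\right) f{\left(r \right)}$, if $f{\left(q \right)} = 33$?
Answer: $16722$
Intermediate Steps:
$519 + \left(-260 - -751\right) f{\left(r \right)} = 519 + \left(-260 - -751\right) 33 = 519 + \left(-260 + 751\right) 33 = 519 + 491 \cdot 33 = 519 + 16203 = 16722$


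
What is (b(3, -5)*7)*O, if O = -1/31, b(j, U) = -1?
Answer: 7/31 ≈ 0.22581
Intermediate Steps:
O = -1/31 (O = -1*1/31 = -1/31 ≈ -0.032258)
(b(3, -5)*7)*O = -1*7*(-1/31) = -7*(-1/31) = 7/31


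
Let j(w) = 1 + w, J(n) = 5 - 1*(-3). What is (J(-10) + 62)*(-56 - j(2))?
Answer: -4130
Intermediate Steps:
J(n) = 8 (J(n) = 5 + 3 = 8)
(J(-10) + 62)*(-56 - j(2)) = (8 + 62)*(-56 - (1 + 2)) = 70*(-56 - 1*3) = 70*(-56 - 3) = 70*(-59) = -4130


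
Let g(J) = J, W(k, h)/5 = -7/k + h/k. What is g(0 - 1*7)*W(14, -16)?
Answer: 115/2 ≈ 57.500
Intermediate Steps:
W(k, h) = -35/k + 5*h/k (W(k, h) = 5*(-7/k + h/k) = -35/k + 5*h/k)
g(0 - 1*7)*W(14, -16) = (0 - 1*7)*(5*(-7 - 16)/14) = (0 - 7)*(5*(1/14)*(-23)) = -7*(-115/14) = 115/2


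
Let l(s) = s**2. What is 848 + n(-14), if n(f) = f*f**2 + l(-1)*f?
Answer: -1910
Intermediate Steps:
n(f) = f + f**3 (n(f) = f*f**2 + (-1)**2*f = f**3 + 1*f = f**3 + f = f + f**3)
848 + n(-14) = 848 + (-14 + (-14)**3) = 848 + (-14 - 2744) = 848 - 2758 = -1910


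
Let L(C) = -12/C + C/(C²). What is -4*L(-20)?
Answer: -11/5 ≈ -2.2000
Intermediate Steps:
L(C) = -11/C (L(C) = -12/C + C/C² = -12/C + 1/C = -11/C)
-4*L(-20) = -(-44)/(-20) = -(-44)*(-1)/20 = -4*11/20 = -11/5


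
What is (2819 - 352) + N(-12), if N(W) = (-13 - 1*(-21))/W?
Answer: 7399/3 ≈ 2466.3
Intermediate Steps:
N(W) = 8/W (N(W) = (-13 + 21)/W = 8/W)
(2819 - 352) + N(-12) = (2819 - 352) + 8/(-12) = 2467 + 8*(-1/12) = 2467 - 2/3 = 7399/3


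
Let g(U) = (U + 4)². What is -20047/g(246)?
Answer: -20047/62500 ≈ -0.32075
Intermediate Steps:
g(U) = (4 + U)²
-20047/g(246) = -20047/(4 + 246)² = -20047/(250²) = -20047/62500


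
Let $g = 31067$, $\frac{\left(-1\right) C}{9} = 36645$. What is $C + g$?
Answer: $-298738$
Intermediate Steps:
$C = -329805$ ($C = \left(-9\right) 36645 = -329805$)
$C + g = -329805 + 31067 = -298738$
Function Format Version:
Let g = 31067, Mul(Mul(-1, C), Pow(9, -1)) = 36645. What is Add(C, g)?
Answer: -298738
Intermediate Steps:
C = -329805 (C = Mul(-9, 36645) = -329805)
Add(C, g) = Add(-329805, 31067) = -298738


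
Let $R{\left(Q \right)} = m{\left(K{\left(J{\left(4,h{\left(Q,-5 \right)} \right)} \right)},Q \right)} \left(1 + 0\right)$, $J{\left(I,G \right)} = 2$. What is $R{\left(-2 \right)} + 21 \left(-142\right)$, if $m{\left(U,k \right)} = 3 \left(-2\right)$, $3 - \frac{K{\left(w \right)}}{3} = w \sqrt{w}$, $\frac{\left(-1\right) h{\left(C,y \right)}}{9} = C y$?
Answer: $-2988$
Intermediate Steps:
$h{\left(C,y \right)} = - 9 C y$
$K{\left(w \right)} = 9 - 3 w^{\frac{3}{2}}$ ($K{\left(w \right)} = 9 - 3 w \sqrt{w} = 9 - 3 w^{\frac{3}{2}}$)
$m{\left(U,k \right)} = -6$
$R{\left(Q \right)} = -6$ ($R{\left(Q \right)} = - 6 \left(1 + 0\right) = \left(-6\right) 1 = -6$)
$R{\left(-2 \right)} + 21 \left(-142\right) = -6 + 21 \left(-142\right) = -6 - 2982 = -2988$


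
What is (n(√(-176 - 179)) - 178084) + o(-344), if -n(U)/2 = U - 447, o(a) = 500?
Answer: -176690 - 2*I*√355 ≈ -1.7669e+5 - 37.683*I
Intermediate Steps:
n(U) = 894 - 2*U (n(U) = -2*(U - 447) = -2*(-447 + U) = 894 - 2*U)
(n(√(-176 - 179)) - 178084) + o(-344) = ((894 - 2*√(-176 - 179)) - 178084) + 500 = ((894 - 2*I*√355) - 178084) + 500 = (-177190 - 2*I*√355) + 500 = -176690 - 2*I*√355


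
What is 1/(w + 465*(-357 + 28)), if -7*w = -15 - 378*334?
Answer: -7/944628 ≈ -7.4103e-6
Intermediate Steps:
w = 126267/7 (w = -(-15 - 378*334)/7 = -(-15 - 126252)/7 = -⅐*(-126267) = 126267/7 ≈ 18038.)
1/(w + 465*(-357 + 28)) = 1/(126267/7 + 465*(-357 + 28)) = 1/(126267/7 + 465*(-329)) = 1/(126267/7 - 152985) = 1/(-944628/7) = -7/944628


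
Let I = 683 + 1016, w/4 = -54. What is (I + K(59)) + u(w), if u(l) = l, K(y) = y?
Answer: 1542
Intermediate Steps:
w = -216 (w = 4*(-54) = -216)
I = 1699
(I + K(59)) + u(w) = (1699 + 59) - 216 = 1758 - 216 = 1542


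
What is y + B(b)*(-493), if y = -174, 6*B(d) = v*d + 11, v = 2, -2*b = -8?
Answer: -10411/6 ≈ -1735.2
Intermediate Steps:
b = 4 (b = -1/2*(-8) = 4)
B(d) = 11/6 + d/3 (B(d) = (2*d + 11)/6 = (11 + 2*d)/6 = 11/6 + d/3)
y + B(b)*(-493) = -174 + (11/6 + (1/3)*4)*(-493) = -174 + (11/6 + 4/3)*(-493) = -174 + (19/6)*(-493) = -174 - 9367/6 = -10411/6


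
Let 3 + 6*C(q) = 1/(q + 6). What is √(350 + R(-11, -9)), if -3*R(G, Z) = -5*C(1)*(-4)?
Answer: 5*√6230/21 ≈ 18.793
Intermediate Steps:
C(q) = -½ + 1/(6*(6 + q)) (C(q) = -½ + 1/(6*(q + 6)) = -½ + 1/(6*(6 + q)))
R(G, Z) = 200/63 (R(G, Z) = -(-5*(-17 - 3*1)/(6*(6 + 1)))*(-4)/3 = -(-5*(-17 - 3)/(6*7))*(-4)/3 = -(-5*(-20)/(6*7))*(-4)/3 = -(-5*(-10/21))*(-4)/3 = -50*(-4)/63 = -⅓*(-200/21) = 200/63)
√(350 + R(-11, -9)) = √(350 + 200/63) = √(22250/63) = 5*√6230/21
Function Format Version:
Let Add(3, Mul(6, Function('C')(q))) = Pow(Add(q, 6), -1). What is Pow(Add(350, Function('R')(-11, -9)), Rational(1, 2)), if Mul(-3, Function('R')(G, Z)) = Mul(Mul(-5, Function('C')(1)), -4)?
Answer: Mul(Rational(5, 21), Pow(6230, Rational(1, 2))) ≈ 18.793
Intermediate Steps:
Function('C')(q) = Add(Rational(-1, 2), Mul(Rational(1, 6), Pow(Add(6, q), -1))) (Function('C')(q) = Add(Rational(-1, 2), Mul(Rational(1, 6), Pow(Add(q, 6), -1))) = Add(Rational(-1, 2), Mul(Rational(1, 6), Pow(Add(6, q), -1))))
Function('R')(G, Z) = Rational(200, 63) (Function('R')(G, Z) = Mul(Rational(-1, 3), Mul(Mul(-5, Mul(Rational(1, 6), Pow(Add(6, 1), -1), Add(-17, Mul(-3, 1)))), -4)) = Mul(Rational(-1, 3), Mul(Mul(-5, Mul(Rational(1, 6), Pow(7, -1), Add(-17, -3))), -4)) = Mul(Rational(-1, 3), Mul(Mul(-5, Mul(Rational(1, 6), Rational(1, 7), -20)), -4)) = Mul(Rational(-1, 3), Mul(Mul(-5, Rational(-10, 21)), -4)) = Mul(Rational(-1, 3), Mul(Rational(50, 21), -4)) = Mul(Rational(-1, 3), Rational(-200, 21)) = Rational(200, 63))
Pow(Add(350, Function('R')(-11, -9)), Rational(1, 2)) = Pow(Add(350, Rational(200, 63)), Rational(1, 2)) = Pow(Rational(22250, 63), Rational(1, 2)) = Mul(Rational(5, 21), Pow(6230, Rational(1, 2)))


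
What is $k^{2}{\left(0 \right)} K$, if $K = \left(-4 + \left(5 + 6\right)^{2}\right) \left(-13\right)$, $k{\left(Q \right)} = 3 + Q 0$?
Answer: $-13689$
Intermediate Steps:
$k{\left(Q \right)} = 3$ ($k{\left(Q \right)} = 3 + 0 = 3$)
$K = -1521$ ($K = \left(-4 + 11^{2}\right) \left(-13\right) = \left(-4 + 121\right) \left(-13\right) = 117 \left(-13\right) = -1521$)
$k^{2}{\left(0 \right)} K = 3^{2} \left(-1521\right) = 9 \left(-1521\right) = -13689$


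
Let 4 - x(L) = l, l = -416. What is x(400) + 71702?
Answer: 72122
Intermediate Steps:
x(L) = 420 (x(L) = 4 - 1*(-416) = 4 + 416 = 420)
x(400) + 71702 = 420 + 71702 = 72122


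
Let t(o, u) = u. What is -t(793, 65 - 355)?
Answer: 290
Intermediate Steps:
-t(793, 65 - 355) = -(65 - 355) = -1*(-290) = 290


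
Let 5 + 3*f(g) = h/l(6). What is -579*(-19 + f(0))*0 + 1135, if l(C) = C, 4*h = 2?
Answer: 1135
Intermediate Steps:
h = ½ (h = (¼)*2 = ½ ≈ 0.50000)
f(g) = -59/36 (f(g) = -5/3 + ((½)/6)/3 = -5/3 + ((½)*(⅙))/3 = -5/3 + (⅓)*(1/12) = -5/3 + 1/36 = -59/36)
-579*(-19 + f(0))*0 + 1135 = -579*(-19 - 59/36)*0 + 1135 = -(-143399)*0/12 + 1135 = -579*0 + 1135 = 0 + 1135 = 1135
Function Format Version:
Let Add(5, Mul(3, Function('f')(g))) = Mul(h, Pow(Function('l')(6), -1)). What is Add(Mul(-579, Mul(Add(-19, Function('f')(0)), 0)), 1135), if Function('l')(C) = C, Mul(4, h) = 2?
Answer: 1135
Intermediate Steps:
h = Rational(1, 2) (h = Mul(Rational(1, 4), 2) = Rational(1, 2) ≈ 0.50000)
Function('f')(g) = Rational(-59, 36) (Function('f')(g) = Add(Rational(-5, 3), Mul(Rational(1, 3), Mul(Rational(1, 2), Pow(6, -1)))) = Add(Rational(-5, 3), Mul(Rational(1, 3), Mul(Rational(1, 2), Rational(1, 6)))) = Add(Rational(-5, 3), Mul(Rational(1, 3), Rational(1, 12))) = Add(Rational(-5, 3), Rational(1, 36)) = Rational(-59, 36))
Add(Mul(-579, Mul(Add(-19, Function('f')(0)), 0)), 1135) = Add(Mul(-579, Mul(Add(-19, Rational(-59, 36)), 0)), 1135) = Add(Mul(-579, Mul(Rational(-743, 36), 0)), 1135) = Add(Mul(-579, 0), 1135) = Add(0, 1135) = 1135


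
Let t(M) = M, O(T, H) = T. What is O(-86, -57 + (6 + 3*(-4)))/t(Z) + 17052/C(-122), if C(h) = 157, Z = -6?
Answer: 57907/471 ≈ 122.94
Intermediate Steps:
O(-86, -57 + (6 + 3*(-4)))/t(Z) + 17052/C(-122) = -86/(-6) + 17052/157 = -86*(-⅙) + 17052*(1/157) = 43/3 + 17052/157 = 57907/471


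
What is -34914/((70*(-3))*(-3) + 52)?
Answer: -1587/31 ≈ -51.194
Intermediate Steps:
-34914/((70*(-3))*(-3) + 52) = -34914/(-210*(-3) + 52) = -34914/(630 + 52) = -34914/682 = -34914*1/682 = -1587/31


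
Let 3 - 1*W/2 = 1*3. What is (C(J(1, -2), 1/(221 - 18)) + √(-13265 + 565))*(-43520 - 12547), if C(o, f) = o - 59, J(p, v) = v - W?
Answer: 3420087 - 560670*I*√127 ≈ 3.4201e+6 - 6.3184e+6*I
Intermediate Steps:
W = 0 (W = 6 - 2*3 = 6 - 6 = 0)
J(p, v) = v (J(p, v) = v - 1*0 = v + 0 = v)
C(o, f) = -59 + o
(C(J(1, -2), 1/(221 - 18)) + √(-13265 + 565))*(-43520 - 12547) = ((-59 - 2) + √(-13265 + 565))*(-43520 - 12547) = (-61 + √(-12700))*(-56067) = (-61 + 10*I*√127)*(-56067) = 3420087 - 560670*I*√127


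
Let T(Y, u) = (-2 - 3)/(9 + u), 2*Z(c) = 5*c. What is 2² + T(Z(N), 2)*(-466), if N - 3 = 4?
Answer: 2374/11 ≈ 215.82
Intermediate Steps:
N = 7 (N = 3 + 4 = 7)
Z(c) = 5*c/2 (Z(c) = (5*c)/2 = 5*c/2)
T(Y, u) = -5/(9 + u)
2² + T(Z(N), 2)*(-466) = 2² - 5/(9 + 2)*(-466) = 4 - 5/11*(-466) = 4 + 2330/11 = 2374/11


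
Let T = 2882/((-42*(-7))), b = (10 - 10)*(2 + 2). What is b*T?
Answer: 0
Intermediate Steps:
b = 0 (b = 0*4 = 0)
T = 1441/147 (T = 2882/294 = 2882*(1/294) = 1441/147 ≈ 9.8027)
b*T = 0*(1441/147) = 0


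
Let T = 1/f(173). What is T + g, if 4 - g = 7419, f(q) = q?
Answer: -1282794/173 ≈ -7415.0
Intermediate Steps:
T = 1/173 ≈ 0.0057803
g = -7415 (g = 4 - 1*7419 = 4 - 7419 = -7415)
T + g = 1/173 - 7415 = -1282794/173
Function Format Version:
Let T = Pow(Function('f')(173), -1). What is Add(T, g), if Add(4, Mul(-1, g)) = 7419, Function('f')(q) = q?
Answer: Rational(-1282794, 173) ≈ -7415.0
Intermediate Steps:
T = Rational(1, 173) (T = Pow(173, -1) = Rational(1, 173) ≈ 0.0057803)
g = -7415 (g = Add(4, Mul(-1, 7419)) = Add(4, -7419) = -7415)
Add(T, g) = Add(Rational(1, 173), -7415) = Rational(-1282794, 173)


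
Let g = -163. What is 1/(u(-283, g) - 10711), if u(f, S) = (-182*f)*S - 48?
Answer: -1/8406237 ≈ -1.1896e-7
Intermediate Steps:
u(f, S) = -48 - 182*S*f (u(f, S) = -182*S*f - 48 = -48 - 182*S*f)
1/(u(-283, g) - 10711) = 1/((-48 - 182*(-163)*(-283)) - 10711) = 1/((-48 - 8395478) - 10711) = 1/(-8395526 - 10711) = 1/(-8406237) = -1/8406237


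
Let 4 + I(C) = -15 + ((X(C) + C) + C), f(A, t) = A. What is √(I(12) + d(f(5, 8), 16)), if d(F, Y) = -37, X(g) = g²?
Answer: 4*√7 ≈ 10.583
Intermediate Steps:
I(C) = -19 + C² + 2*C (I(C) = -4 + (-15 + ((C² + C) + C)) = -4 + (-15 + ((C + C²) + C)) = -4 + (-15 + (C² + 2*C)) = -4 + (-15 + C² + 2*C) = -19 + C² + 2*C)
√(I(12) + d(f(5, 8), 16)) = √((-19 + 12² + 2*12) - 37) = √((-19 + 144 + 24) - 37) = √(149 - 37) = √112 = 4*√7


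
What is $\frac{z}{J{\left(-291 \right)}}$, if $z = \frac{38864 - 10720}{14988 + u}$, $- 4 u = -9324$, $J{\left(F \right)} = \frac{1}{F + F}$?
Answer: $- \frac{5459936}{5773} \approx -945.77$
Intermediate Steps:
$J{\left(F \right)} = \frac{1}{2 F}$
$u = 2331$ ($u = \left(- \frac{1}{4}\right) \left(-9324\right) = 2331$)
$z = \frac{28144}{17319}$ ($z = \frac{38864 - 10720}{14988 + 2331} = \frac{28144}{17319} \approx 1.625$)
$\frac{z}{J{\left(-291 \right)}} = \frac{28144}{17319 \frac{1}{2 \left(-291\right)}} = \frac{28144}{17319 \cdot \frac{1}{2} \left(- \frac{1}{291}\right)} = \frac{28144}{17319 \left(- \frac{1}{582}\right)} = \frac{28144}{17319} \left(-582\right) = - \frac{5459936}{5773}$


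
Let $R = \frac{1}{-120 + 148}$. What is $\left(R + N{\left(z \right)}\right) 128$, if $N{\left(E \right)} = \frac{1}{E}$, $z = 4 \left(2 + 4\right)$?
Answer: $\frac{208}{21} \approx 9.9048$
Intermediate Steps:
$R = \frac{1}{28} \approx 0.035714$
$z = 24$ ($z = 4 \cdot 6 = 24$)
$\left(R + N{\left(z \right)}\right) 128 = \left(\frac{1}{28} + \frac{1}{24}\right) 128 = \frac{13}{168} \cdot 128 = \frac{208}{21}$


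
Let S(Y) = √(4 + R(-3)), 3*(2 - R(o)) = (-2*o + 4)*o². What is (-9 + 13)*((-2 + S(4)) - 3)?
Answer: -20 + 8*I*√6 ≈ -20.0 + 19.596*I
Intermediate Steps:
R(o) = 2 - o²*(4 - 2*o)/3 (R(o) = 2 - (-2*o + 4)*o²/3 = 2 - (4 - 2*o)*o²/3 = 2 - o²*(4 - 2*o)/3)
S(Y) = 2*I*√6 (S(Y) = √(4 + (2 - 4/3*(-3)² + (⅔)*(-3)³)) = √(4 + (2 - 4/3*9 + (⅔)*(-27))) = √(4 + (2 - 12 - 18)) = √(4 - 28) = √(-24) = 2*I*√6)
(-9 + 13)*((-2 + S(4)) - 3) = (-9 + 13)*((-2 + 2*I*√6) - 3) = 4*(-5 + 2*I*√6) = -20 + 8*I*√6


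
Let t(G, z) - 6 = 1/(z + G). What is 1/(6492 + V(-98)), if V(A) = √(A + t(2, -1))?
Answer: 6492/42146155 - I*√91/42146155 ≈ 0.00015404 - 2.2634e-7*I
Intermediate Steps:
t(G, z) = 6 + 1/(G + z) (t(G, z) = 6 + 1/(z + G) = 6 + 1/(G + z))
V(A) = √(7 + A) (V(A) = √(A + (1 + 6*2 + 6*(-1))/(2 - 1)) = √(A + (1 + 12 - 6)/1) = √(A + 1*7) = √(A + 7) = √(7 + A))
1/(6492 + V(-98)) = 1/(6492 + √(7 - 98)) = 1/(6492 + √(-91)) = 1/(6492 + I*√91)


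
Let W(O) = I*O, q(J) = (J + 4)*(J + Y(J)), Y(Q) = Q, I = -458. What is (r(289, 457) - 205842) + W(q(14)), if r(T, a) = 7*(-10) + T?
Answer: -436455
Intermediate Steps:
q(J) = 2*J*(4 + J) (q(J) = (J + 4)*(J + J) = (4 + J)*(2*J) = 2*J*(4 + J))
r(T, a) = -70 + T
W(O) = -458*O
(r(289, 457) - 205842) + W(q(14)) = ((-70 + 289) - 205842) - 916*14*(4 + 14) = (219 - 205842) - 916*14*18 = -205623 - 458*504 = -205623 - 230832 = -436455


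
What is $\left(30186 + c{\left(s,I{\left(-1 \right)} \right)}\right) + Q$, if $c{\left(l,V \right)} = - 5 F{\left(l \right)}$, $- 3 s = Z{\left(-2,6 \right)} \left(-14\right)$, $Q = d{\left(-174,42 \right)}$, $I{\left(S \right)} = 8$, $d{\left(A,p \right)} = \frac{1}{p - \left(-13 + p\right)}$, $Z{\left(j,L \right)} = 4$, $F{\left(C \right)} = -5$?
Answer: $\frac{392744}{13} \approx 30211.0$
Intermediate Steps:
$d{\left(A,p \right)} = \frac{1}{13}$
$Q = \frac{1}{13} \approx 0.076923$
$s = \frac{56}{3}$ ($s = - \frac{4 \left(-14\right)}{3} = \left(- \frac{1}{3}\right) \left(-56\right) = \frac{56}{3} \approx 18.667$)
$c{\left(l,V \right)} = 25$ ($c{\left(l,V \right)} = \left(-5\right) \left(-5\right) = 25$)
$\left(30186 + c{\left(s,I{\left(-1 \right)} \right)}\right) + Q = \left(30186 + 25\right) + \frac{1}{13} = 30211 + \frac{1}{13} = \frac{392744}{13}$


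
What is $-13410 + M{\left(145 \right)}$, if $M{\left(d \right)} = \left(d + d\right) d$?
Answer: $28640$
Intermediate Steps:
$M{\left(d \right)} = 2 d^{2}$ ($M{\left(d \right)} = 2 d d = 2 d^{2}$)
$-13410 + M{\left(145 \right)} = -13410 + 2 \cdot 145^{2} = -13410 + 2 \cdot 21025 = -13410 + 42050 = 28640$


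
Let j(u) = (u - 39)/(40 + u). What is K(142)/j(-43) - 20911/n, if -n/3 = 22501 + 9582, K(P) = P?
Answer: 21358388/3946209 ≈ 5.4124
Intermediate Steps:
j(u) = (-39 + u)/(40 + u)
n = -96249 (n = -3*(22501 + 9582) = -3*32083 = -96249)
K(142)/j(-43) - 20911/n = 142/(((-39 - 43)/(40 - 43))) - 20911/(-96249) = 142/((-82/(-3))) - 20911*(-1/96249) = 142/((-⅓*(-82))) + 20911/96249 = 142/(82/3) + 20911/96249 = 142*(3/82) + 20911/96249 = 213/41 + 20911/96249 = 21358388/3946209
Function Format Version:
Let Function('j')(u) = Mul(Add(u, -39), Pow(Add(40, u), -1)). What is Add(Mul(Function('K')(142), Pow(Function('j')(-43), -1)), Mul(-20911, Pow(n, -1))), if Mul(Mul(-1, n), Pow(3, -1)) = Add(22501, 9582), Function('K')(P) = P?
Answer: Rational(21358388, 3946209) ≈ 5.4124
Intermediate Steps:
Function('j')(u) = Mul(Pow(Add(40, u), -1), Add(-39, u)) (Function('j')(u) = Mul(Add(-39, u), Pow(Add(40, u), -1)) = Mul(Pow(Add(40, u), -1), Add(-39, u)))
n = -96249 (n = Mul(-3, Add(22501, 9582)) = Mul(-3, 32083) = -96249)
Add(Mul(Function('K')(142), Pow(Function('j')(-43), -1)), Mul(-20911, Pow(n, -1))) = Add(Mul(142, Pow(Mul(Pow(Add(40, -43), -1), Add(-39, -43)), -1)), Mul(-20911, Pow(-96249, -1))) = Add(Mul(142, Pow(Mul(Pow(-3, -1), -82), -1)), Mul(-20911, Rational(-1, 96249))) = Add(Mul(142, Pow(Mul(Rational(-1, 3), -82), -1)), Rational(20911, 96249)) = Add(Mul(142, Pow(Rational(82, 3), -1)), Rational(20911, 96249)) = Add(Mul(142, Rational(3, 82)), Rational(20911, 96249)) = Add(Rational(213, 41), Rational(20911, 96249)) = Rational(21358388, 3946209)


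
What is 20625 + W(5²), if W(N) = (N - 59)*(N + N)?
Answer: 18925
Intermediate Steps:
W(N) = 2*N*(-59 + N) (W(N) = (-59 + N)*(2*N) = 2*N*(-59 + N))
20625 + W(5²) = 20625 + 2*5²*(-59 + 5²) = 20625 + 2*25*(-59 + 25) = 20625 + 2*25*(-34) = 20625 - 1700 = 18925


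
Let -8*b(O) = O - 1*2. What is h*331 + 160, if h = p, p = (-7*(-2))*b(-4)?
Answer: 7271/2 ≈ 3635.5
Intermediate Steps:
b(O) = 1/4 - O/8 (b(O) = -(O - 1*2)/8 = -(O - 2)/8 = -(-2 + O)/8 = 1/4 - O/8)
p = 21/2 (p = (-7*(-2))*(1/4 - 1/8*(-4)) = 14*(1/4 + 1/2) = 14*(3/4) = 21/2 ≈ 10.500)
h = 21/2 ≈ 10.500
h*331 + 160 = (21/2)*331 + 160 = 6951/2 + 160 = 7271/2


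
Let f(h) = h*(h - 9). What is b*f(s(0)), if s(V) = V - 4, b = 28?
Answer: 1456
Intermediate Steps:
s(V) = -4 + V
f(h) = h*(-9 + h)
b*f(s(0)) = 28*((-4 + 0)*(-9 + (-4 + 0))) = 28*(-4*(-9 - 4)) = 28*(-4*(-13)) = 28*52 = 1456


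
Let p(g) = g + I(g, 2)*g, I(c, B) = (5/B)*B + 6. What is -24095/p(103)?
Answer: -24095/1236 ≈ -19.494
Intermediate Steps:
I(c, B) = 11 (I(c, B) = 5 + 6 = 11)
p(g) = 12*g (p(g) = g + 11*g = 12*g)
-24095/p(103) = -24095/(12*103) = -24095/1236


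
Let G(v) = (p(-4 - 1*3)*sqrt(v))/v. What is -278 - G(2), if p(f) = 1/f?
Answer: -278 + sqrt(2)/14 ≈ -277.90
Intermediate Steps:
G(v) = -1/(7*sqrt(v)) (G(v) = (sqrt(v)/(-4 - 1*3))/v = (sqrt(v)/(-4 - 3))/v = (sqrt(v)/(-7))/v = (-sqrt(v)/7)/v = -1/(7*sqrt(v)))
-278 - G(2) = -278 - (-1)/(7*sqrt(2)) = -278 - (-1)*sqrt(2)/2/7 = -278 - (-1)*sqrt(2)/14 = -278 + sqrt(2)/14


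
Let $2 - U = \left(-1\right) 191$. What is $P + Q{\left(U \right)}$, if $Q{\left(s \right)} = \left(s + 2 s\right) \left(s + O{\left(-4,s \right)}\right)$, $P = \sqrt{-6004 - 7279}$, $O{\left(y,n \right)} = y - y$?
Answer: $111747 + i \sqrt{13283} \approx 1.1175 \cdot 10^{5} + 115.25 i$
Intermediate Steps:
$O{\left(y,n \right)} = 0$
$P = i \sqrt{13283}$ ($P = \sqrt{-6004 - 7279} = \sqrt{-13283} = i \sqrt{13283} \approx 115.25 i$)
$U = 193$ ($U = 2 - \left(-1\right) 191 = 2 - -191 = 2 + 191 = 193$)
$Q{\left(s \right)} = 3 s^{2}$ ($Q{\left(s \right)} = \left(s + 2 s\right) \left(s + 0\right) = 3 s s = 3 s^{2}$)
$P + Q{\left(U \right)} = i \sqrt{13283} + 3 \cdot 193^{2} = i \sqrt{13283} + 3 \cdot 37249 = i \sqrt{13283} + 111747 = 111747 + i \sqrt{13283}$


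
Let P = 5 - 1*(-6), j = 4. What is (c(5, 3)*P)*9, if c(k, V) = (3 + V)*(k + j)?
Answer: 5346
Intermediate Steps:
c(k, V) = (3 + V)*(4 + k) (c(k, V) = (3 + V)*(k + 4) = (3 + V)*(4 + k))
P = 11 (P = 5 + 6 = 11)
(c(5, 3)*P)*9 = ((12 + 3*5 + 4*3 + 3*5)*11)*9 = ((12 + 15 + 12 + 15)*11)*9 = (54*11)*9 = 594*9 = 5346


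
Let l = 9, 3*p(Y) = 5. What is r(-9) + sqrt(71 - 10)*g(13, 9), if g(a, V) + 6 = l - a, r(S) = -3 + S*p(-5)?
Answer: -18 - 10*sqrt(61) ≈ -96.103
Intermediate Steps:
p(Y) = 5/3 (p(Y) = (1/3)*5 = 5/3)
r(S) = -3 + 5*S/3 (r(S) = -3 + S*(5/3) = -3 + 5*S/3)
g(a, V) = 3 - a (g(a, V) = -6 + (9 - a) = 3 - a)
r(-9) + sqrt(71 - 10)*g(13, 9) = (-3 + (5/3)*(-9)) + sqrt(71 - 10)*(3 - 1*13) = (-3 - 15) + sqrt(61)*(3 - 13) = -18 + sqrt(61)*(-10) = -18 - 10*sqrt(61)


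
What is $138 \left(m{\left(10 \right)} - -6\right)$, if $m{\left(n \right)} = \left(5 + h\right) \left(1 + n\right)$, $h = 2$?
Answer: $11454$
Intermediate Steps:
$m{\left(n \right)} = 7 + 7 n$ ($m{\left(n \right)} = \left(5 + 2\right) \left(1 + n\right) = 7 \left(1 + n\right) = 7 + 7 n$)
$138 \left(m{\left(10 \right)} - -6\right) = 138 \left(\left(7 + 7 \cdot 10\right) - -6\right) = 138 \left(\left(7 + 70\right) + 6\right) = 138 \left(77 + 6\right) = 138 \cdot 83 = 11454$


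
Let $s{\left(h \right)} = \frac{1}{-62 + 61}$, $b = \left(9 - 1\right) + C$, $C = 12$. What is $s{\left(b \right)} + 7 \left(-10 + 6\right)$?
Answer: $-29$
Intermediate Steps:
$b = 20$ ($b = \left(9 - 1\right) + 12 = 8 + 12 = 20$)
$s{\left(h \right)} = -1$ ($s{\left(h \right)} = \frac{1}{-1} = -1$)
$s{\left(b \right)} + 7 \left(-10 + 6\right) = -1 + 7 \left(-10 + 6\right) = -1 + 7 \left(-4\right) = -1 - 28 = -29$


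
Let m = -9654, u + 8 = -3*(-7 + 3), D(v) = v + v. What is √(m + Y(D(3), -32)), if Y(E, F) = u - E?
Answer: 2*I*√2414 ≈ 98.265*I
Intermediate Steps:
D(v) = 2*v
u = 4 (u = -8 - 3*(-7 + 3) = -8 - 3*(-4) = -8 + 12 = 4)
Y(E, F) = 4 - E
√(m + Y(D(3), -32)) = √(-9654 + (4 - 2*3)) = √(-9654 + (4 - 1*6)) = √(-9654 + (4 - 6)) = √(-9654 - 2) = √(-9656) = 2*I*√2414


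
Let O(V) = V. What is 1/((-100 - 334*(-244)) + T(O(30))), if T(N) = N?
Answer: 1/81426 ≈ 1.2281e-5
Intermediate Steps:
1/((-100 - 334*(-244)) + T(O(30))) = 1/((-100 - 334*(-244)) + 30) = 1/((-100 + 81496) + 30) = 1/(81396 + 30) = 1/81426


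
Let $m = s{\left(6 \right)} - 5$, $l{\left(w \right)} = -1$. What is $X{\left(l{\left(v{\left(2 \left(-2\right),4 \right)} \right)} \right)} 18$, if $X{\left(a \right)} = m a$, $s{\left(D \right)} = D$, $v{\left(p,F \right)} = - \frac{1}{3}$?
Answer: $-18$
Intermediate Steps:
$v{\left(p,F \right)} = - \frac{1}{3}$ ($v{\left(p,F \right)} = \left(-1\right) \frac{1}{3} = - \frac{1}{3}$)
$m = 1$ ($m = 6 - 5 = 1$)
$X{\left(a \right)} = a$ ($X{\left(a \right)} = 1 a = a$)
$X{\left(l{\left(v{\left(2 \left(-2\right),4 \right)} \right)} \right)} 18 = \left(-1\right) 18 = -18$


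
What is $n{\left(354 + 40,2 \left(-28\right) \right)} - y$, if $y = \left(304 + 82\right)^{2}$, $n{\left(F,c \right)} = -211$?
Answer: $-149207$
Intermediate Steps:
$y = 148996$ ($y = 386^{2} = 148996$)
$n{\left(354 + 40,2 \left(-28\right) \right)} - y = -211 - 148996 = -149207$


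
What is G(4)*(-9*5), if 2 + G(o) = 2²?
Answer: -90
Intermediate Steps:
G(o) = 2 (G(o) = -2 + 2² = -2 + 4 = 2)
G(4)*(-9*5) = 2*(-9*5) = 2*(-45) = -90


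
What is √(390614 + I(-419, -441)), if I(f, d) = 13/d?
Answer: √172260761/21 ≈ 624.99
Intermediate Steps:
I(f, d) = 13/d
√(390614 + I(-419, -441)) = √(390614 + 13/(-441)) = √(390614 + 13*(-1/441)) = √(390614 - 13/441) = √(172260761/441) = √172260761/21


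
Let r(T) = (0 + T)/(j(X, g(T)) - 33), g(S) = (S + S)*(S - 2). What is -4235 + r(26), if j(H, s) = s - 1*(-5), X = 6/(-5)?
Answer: -2583337/610 ≈ -4235.0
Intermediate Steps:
X = -6/5 (X = 6*(-⅕) = -6/5 ≈ -1.2000)
g(S) = 2*S*(-2 + S) (g(S) = (2*S)*(-2 + S) = 2*S*(-2 + S))
j(H, s) = 5 + s (j(H, s) = s + 5 = 5 + s)
r(T) = T/(-28 + 2*T*(-2 + T)) (r(T) = (0 + T)/((5 + 2*T*(-2 + T)) - 33) = T/(-28 + 2*T*(-2 + T)))
-4235 + r(26) = -4235 + (½)*26/(-14 + 26*(-2 + 26)) = -4235 + (½)*26/(-14 + 26*24) = -4235 + (½)*26/(-14 + 624) = -4235 + (½)*26/610 = -4235 + (½)*26*(1/610) = -4235 + 13/610 = -2583337/610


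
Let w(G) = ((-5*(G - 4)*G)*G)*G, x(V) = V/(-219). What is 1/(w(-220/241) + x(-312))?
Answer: -246258386953/4250805813656 ≈ -0.057932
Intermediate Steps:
x(V) = -V/219 (x(V) = V*(-1/219) = -V/219)
w(G) = -5*G³*(-4 + G) (w(G) = ((-5*(-4 + G)*G)*G)*G = ((-5*G*(-4 + G))*G)*G = (-5*G²*(-4 + G))*G = -5*G³*(-4 + G))
1/(w(-220/241) + x(-312)) = 1/(5*(-220/241)³*(4 - (-220)/241) - 1/219*(-312)) = 1/(5*(-220*1/241)³*(4 - (-220)/241) + 104/73) = 1/(5*(-220/241)³*(4 - 1*(-220/241)) + 104/73) = 1/(5*(-10648000/13997521)*(4 + 220/241) + 104/73) = 1/(5*(-10648000/13997521)*(1184/241) + 104/73) = 1/(-63036160000/3373402561 + 104/73) = 1/(-4250805813656/246258386953) = -246258386953/4250805813656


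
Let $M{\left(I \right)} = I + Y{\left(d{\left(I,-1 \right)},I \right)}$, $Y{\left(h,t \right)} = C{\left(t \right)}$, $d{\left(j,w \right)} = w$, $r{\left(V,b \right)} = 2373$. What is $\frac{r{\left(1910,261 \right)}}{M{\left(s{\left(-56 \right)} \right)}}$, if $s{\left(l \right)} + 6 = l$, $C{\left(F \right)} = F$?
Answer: $- \frac{2373}{124} \approx -19.137$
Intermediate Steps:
$s{\left(l \right)} = -6 + l$
$Y{\left(h,t \right)} = t$
$M{\left(I \right)} = 2 I$ ($M{\left(I \right)} = I + I = 2 I$)
$\frac{r{\left(1910,261 \right)}}{M{\left(s{\left(-56 \right)} \right)}} = \frac{2373}{2 \left(-6 - 56\right)} = \frac{2373}{2 \left(-62\right)} = \frac{2373}{-124} = 2373 \left(- \frac{1}{124}\right) = - \frac{2373}{124}$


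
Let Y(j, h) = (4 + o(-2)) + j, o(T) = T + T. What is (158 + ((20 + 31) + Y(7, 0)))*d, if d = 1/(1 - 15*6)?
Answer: -216/89 ≈ -2.4270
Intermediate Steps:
o(T) = 2*T
Y(j, h) = j (Y(j, h) = (4 + 2*(-2)) + j = (4 - 4) + j = 0 + j = j)
d = -1/89 (d = 1/(1 - 90) = 1/(-89) = -1/89 ≈ -0.011236)
(158 + ((20 + 31) + Y(7, 0)))*d = (158 + ((20 + 31) + 7))*(-1/89) = (158 + (51 + 7))*(-1/89) = (158 + 58)*(-1/89) = 216*(-1/89) = -216/89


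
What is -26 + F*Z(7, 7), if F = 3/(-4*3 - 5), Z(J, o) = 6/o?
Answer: -3112/119 ≈ -26.151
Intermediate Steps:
F = -3/17 (F = 3/(-12 - 5) = 3/(-17) = 3*(-1/17) = -3/17 ≈ -0.17647)
-26 + F*Z(7, 7) = -26 - 18/(17*7) = -26 - 3/17*6/7 = -26 - 18/119 = -3112/119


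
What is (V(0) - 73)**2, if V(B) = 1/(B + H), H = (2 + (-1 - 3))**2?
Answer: 84681/16 ≈ 5292.6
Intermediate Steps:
H = 4 (H = (2 - 4)**2 = (-2)**2 = 4)
V(B) = 1/(4 + B) (V(B) = 1/(B + 4) = 1/(4 + B))
(V(0) - 73)**2 = (1/(4 + 0) - 73)**2 = (1/4 - 73)**2 = (-291/4)**2 = 84681/16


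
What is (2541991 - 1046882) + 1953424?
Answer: 3448533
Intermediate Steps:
(2541991 - 1046882) + 1953424 = 1495109 + 1953424 = 3448533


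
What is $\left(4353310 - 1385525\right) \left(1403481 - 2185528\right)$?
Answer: $-2320947355895$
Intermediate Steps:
$\left(4353310 - 1385525\right) \left(1403481 - 2185528\right) = 2967785 \left(-782047\right) = -2320947355895$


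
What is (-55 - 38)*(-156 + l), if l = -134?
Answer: 26970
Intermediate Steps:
(-55 - 38)*(-156 + l) = (-55 - 38)*(-156 - 134) = -93*(-290) = 26970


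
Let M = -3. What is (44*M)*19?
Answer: -2508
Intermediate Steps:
(44*M)*19 = (44*(-3))*19 = -132*19 = -2508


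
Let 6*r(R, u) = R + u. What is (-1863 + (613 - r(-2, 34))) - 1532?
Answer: -8362/3 ≈ -2787.3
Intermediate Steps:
r(R, u) = R/6 + u/6 (r(R, u) = (R + u)/6 = R/6 + u/6)
(-1863 + (613 - r(-2, 34))) - 1532 = (-1863 + (613 - ((⅙)*(-2) + (⅙)*34))) - 1532 = (-1863 + (613 - (-⅓ + 17/3))) - 1532 = (-1863 + (613 - 1*16/3)) - 1532 = (-1863 + (613 - 16/3)) - 1532 = (-1863 + 1823/3) - 1532 = -3766/3 - 1532 = -8362/3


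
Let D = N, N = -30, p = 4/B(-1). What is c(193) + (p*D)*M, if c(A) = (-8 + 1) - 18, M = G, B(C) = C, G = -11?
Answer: -1345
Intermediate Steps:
M = -11
c(A) = -25 (c(A) = -7 - 18 = -25)
p = -4 (p = 4/(-1) = 4*(-1) = -4)
D = -30
c(193) + (p*D)*M = -25 - 4*(-30)*(-11) = -25 + 120*(-11) = -25 - 1320 = -1345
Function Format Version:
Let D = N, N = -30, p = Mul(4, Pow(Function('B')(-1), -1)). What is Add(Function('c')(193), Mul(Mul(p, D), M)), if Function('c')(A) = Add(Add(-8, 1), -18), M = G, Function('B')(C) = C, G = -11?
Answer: -1345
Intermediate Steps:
M = -11
Function('c')(A) = -25 (Function('c')(A) = Add(-7, -18) = -25)
p = -4 (p = Mul(4, Pow(-1, -1)) = Mul(4, -1) = -4)
D = -30
Add(Function('c')(193), Mul(Mul(p, D), M)) = Add(-25, Mul(Mul(-4, -30), -11)) = Add(-25, Mul(120, -11)) = Add(-25, -1320) = -1345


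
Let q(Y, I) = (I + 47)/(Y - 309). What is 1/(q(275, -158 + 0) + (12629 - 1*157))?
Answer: 34/424159 ≈ 8.0159e-5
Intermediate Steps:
q(Y, I) = (47 + I)/(-309 + Y)
1/(q(275, -158 + 0) + (12629 - 1*157)) = 1/((47 + (-158 + 0))/(-309 + 275) + (12629 - 1*157)) = 1/((47 - 158)/(-34) + (12629 - 157)) = 1/(-1/34*(-111) + 12472) = 1/(111/34 + 12472) = 1/(424159/34) = 34/424159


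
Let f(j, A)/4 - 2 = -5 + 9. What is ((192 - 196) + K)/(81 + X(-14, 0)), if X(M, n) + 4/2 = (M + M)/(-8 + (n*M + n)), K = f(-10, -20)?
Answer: 8/33 ≈ 0.24242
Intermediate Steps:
f(j, A) = 24 (f(j, A) = 8 + 4*(-5 + 9) = 8 + 4*4 = 8 + 16 = 24)
K = 24
X(M, n) = -2 + 2*M/(-8 + n + M*n) (X(M, n) = -2 + (M + M)/(-8 + (n*M + n)) = -2 + (2*M)/(-8 + (M*n + n)) = -2 + (2*M)/(-8 + (n + M*n)) = -2 + (2*M)/(-8 + n + M*n) = -2 + 2*M/(-8 + n + M*n))
((192 - 196) + K)/(81 + X(-14, 0)) = ((192 - 196) + 24)/(81 + 2*(8 - 14 - 1*0 - 1*(-14)*0)/(-8 + 0 - 14*0)) = (-4 + 24)/(81 + 2*(8 - 14 + 0 + 0)/(-8 + 0 + 0)) = 20/(81 + 2*(-6)/(-8)) = 20/(81 + 2*(-1/8)*(-6)) = 20/(81 + 3/2) = 20/(165/2) = 20*(2/165) = 8/33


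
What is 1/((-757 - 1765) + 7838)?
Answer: 1/5316 ≈ 0.00018811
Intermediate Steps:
1/((-757 - 1765) + 7838) = 1/(-2522 + 7838) = 1/5316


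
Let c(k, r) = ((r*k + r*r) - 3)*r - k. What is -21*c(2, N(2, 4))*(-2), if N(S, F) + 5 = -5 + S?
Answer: -15204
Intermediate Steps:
N(S, F) = -10 + S (N(S, F) = -5 + (-5 + S) = -10 + S)
c(k, r) = -k + r*(-3 + r**2 + k*r) (c(k, r) = ((k*r + r**2) - 3)*r - k = ((r**2 + k*r) - 3)*r - k = (-3 + r**2 + k*r)*r - k = r*(-3 + r**2 + k*r) - k = -k + r*(-3 + r**2 + k*r))
-21*c(2, N(2, 4))*(-2) = -21*((-10 + 2)**3 - 1*2 - 3*(-10 + 2) + 2*(-10 + 2)**2)*(-2) = -21*((-8)**3 - 2 - 3*(-8) + 2*(-8)**2)*(-2) = -21*(-512 - 2 + 24 + 2*64)*(-2) = -21*(-512 - 2 + 24 + 128)*(-2) = -21*(-362)*(-2) = 7602*(-2) = -15204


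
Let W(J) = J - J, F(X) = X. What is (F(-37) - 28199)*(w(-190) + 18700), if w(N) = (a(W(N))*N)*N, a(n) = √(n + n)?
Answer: -528013200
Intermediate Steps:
W(J) = 0
a(n) = √2*√n (a(n) = √(2*n) = √2*√n)
w(N) = 0 (w(N) = ((√2*√0)*N)*N = ((√2*0)*N)*N = (0*N)*N = 0*N = 0)
(F(-37) - 28199)*(w(-190) + 18700) = (-37 - 28199)*(0 + 18700) = -28236*18700 = -528013200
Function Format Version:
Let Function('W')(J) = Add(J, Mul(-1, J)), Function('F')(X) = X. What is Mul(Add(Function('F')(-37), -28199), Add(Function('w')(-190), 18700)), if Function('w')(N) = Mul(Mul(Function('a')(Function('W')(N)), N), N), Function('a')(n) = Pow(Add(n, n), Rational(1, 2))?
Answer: -528013200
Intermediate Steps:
Function('W')(J) = 0
Function('a')(n) = Mul(Pow(2, Rational(1, 2)), Pow(n, Rational(1, 2))) (Function('a')(n) = Pow(Mul(2, n), Rational(1, 2)) = Mul(Pow(2, Rational(1, 2)), Pow(n, Rational(1, 2))))
Function('w')(N) = 0 (Function('w')(N) = Mul(Mul(Mul(Pow(2, Rational(1, 2)), Pow(0, Rational(1, 2))), N), N) = Mul(Mul(Mul(Pow(2, Rational(1, 2)), 0), N), N) = Mul(Mul(0, N), N) = Mul(0, N) = 0)
Mul(Add(Function('F')(-37), -28199), Add(Function('w')(-190), 18700)) = Mul(Add(-37, -28199), Add(0, 18700)) = Mul(-28236, 18700) = -528013200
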